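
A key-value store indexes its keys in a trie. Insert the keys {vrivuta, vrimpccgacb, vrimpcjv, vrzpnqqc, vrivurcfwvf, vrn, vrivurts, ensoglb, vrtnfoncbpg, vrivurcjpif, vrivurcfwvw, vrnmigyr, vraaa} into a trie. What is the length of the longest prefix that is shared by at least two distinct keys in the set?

Look for the deepest trie node that still has at least two words in its subtree.
e.g. "vrivurcfwvf" and "vrivurcfwvw" share the prefix "vrivurcfwv" of length 10; no pair shares a longer one.
Longest shared-prefix length: 10

10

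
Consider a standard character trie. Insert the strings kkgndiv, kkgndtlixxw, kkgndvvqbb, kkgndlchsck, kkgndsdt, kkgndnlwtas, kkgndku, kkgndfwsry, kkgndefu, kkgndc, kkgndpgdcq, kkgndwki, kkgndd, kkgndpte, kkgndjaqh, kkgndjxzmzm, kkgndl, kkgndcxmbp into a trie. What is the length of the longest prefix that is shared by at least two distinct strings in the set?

Look for the deepest trie node that still has at least two words in its subtree.
e.g. "kkgndc" and "kkgndcxmbp" share the prefix "kkgndc" of length 6; no pair shares a longer one.
Longest shared-prefix length: 6

6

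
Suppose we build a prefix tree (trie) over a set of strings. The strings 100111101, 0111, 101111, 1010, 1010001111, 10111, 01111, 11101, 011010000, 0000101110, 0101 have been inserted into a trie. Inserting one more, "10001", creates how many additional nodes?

"100" is already a path in the trie; the remaining "01" must be added.
Each of the 2 remaining characters creates one node.

2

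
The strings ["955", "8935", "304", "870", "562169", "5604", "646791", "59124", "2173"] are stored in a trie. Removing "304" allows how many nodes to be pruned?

Walk "304" from the leaf back toward the root, removing each node that no remaining word uses.
No other word shares any prefix with "304", so all 3 of its nodes go.
Nodes removed: 3

3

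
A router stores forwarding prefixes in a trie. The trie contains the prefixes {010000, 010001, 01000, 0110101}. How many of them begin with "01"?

4

Filter for entries beginning with "01":
Words under "01": 01000, 010000, 010001, 0110101
Count: 4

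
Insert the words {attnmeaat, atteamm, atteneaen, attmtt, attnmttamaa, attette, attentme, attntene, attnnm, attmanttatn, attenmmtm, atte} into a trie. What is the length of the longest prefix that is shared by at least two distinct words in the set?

The deepest shared node is where two words last agree before diverging.
e.g. "atteneaen" and "attenmmtm" share the prefix "atten" of length 5; no pair shares a longer one.
Longest shared-prefix length: 5

5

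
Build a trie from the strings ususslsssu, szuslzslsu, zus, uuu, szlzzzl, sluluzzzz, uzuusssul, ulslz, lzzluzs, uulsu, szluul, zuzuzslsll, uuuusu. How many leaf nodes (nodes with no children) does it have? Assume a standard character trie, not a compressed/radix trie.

12

A leaf is a node with no children — equivalently, the end of a word that is not a proper prefix of any other stored word.
Those words: "lzzluzs", "sluluzzzz", "szluul", "szlzzzl", "szuslzslsu", "ulslz", "ususslsssu", "uulsu", "uuuusu", "uzuusssul", "zus", "zuzuzslsll"
Leaf count: 12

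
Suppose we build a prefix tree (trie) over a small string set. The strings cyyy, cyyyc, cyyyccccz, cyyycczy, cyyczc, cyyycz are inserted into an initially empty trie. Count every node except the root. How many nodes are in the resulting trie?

15

Trace insertions, counting only characters that open a new branch:
  "cyyy" → 4 new (c, y, y, y)
  "cyyyc" → prefix "cyyy" already present; 1 new (c)
  "cyyyccccz" → prefix "cyyyc" already present; 4 new (c, c, c, z)
  "cyyycczy" → prefix "cyyycc" already present; 2 new (z, y)
  "cyyczc" → prefix "cyy" already present; 3 new (c, z, c)
  "cyyycz" → prefix "cyyyc" already present; 1 new (z)
Total nodes = 4 + 1 + 4 + 2 + 3 + 1 = 15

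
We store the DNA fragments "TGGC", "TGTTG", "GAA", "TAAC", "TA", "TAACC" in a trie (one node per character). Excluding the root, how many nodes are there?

14

For each word, the new-node count is its length minus the longest prefix already in the trie:
  "TGGC" → 4 new (T, G, G, C)
  "TGTTG" → prefix "TG" already present; 3 new (T, T, G)
  "GAA" → 3 new (G, A, A)
  "TAAC" → prefix "T" already present; 3 new (A, A, C)
  "TA" → prefix "TA" already present; 0 new (none)
  "TAACC" → prefix "TAAC" already present; 1 new (C)
Total nodes = 4 + 3 + 3 + 3 + 0 + 1 = 14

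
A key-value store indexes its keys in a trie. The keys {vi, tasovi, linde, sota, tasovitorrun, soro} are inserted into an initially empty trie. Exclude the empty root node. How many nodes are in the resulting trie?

25

Trie structure (* marks end of a word):
(root)
├─ l
│  └─ i
│     └─ n
│        └─ d
│           └─ e *
├─ s
│  └─ o
│     ├─ r
│     │  └─ o *
│     └─ t
│        └─ a *
├─ t
│  └─ a
│     └─ s
│        └─ o
│           └─ v
│              └─ i *
│                 └─ t
│                    └─ o
│                       └─ r
│                          └─ r
│                             └─ u
│                                └─ n *
└─ v
   └─ i *
Counting every labelled node above: 25.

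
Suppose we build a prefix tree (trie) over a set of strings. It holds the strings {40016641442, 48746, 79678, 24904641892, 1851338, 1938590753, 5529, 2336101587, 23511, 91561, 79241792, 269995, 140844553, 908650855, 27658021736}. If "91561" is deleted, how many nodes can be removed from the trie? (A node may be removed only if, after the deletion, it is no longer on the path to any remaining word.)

Walk "91561" from the leaf back toward the root, removing each node that no remaining word uses.
The suffix "1561" (4 nodes) is used only by "91561"; the node for "9" still has the child "0", so pruning stops there.
Nodes removed: 4

4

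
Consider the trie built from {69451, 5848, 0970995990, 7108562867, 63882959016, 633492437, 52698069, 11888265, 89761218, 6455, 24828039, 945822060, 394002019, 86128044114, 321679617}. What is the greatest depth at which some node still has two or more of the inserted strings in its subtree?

The deepest shared node is where two words last agree before diverging.
"633492437" and "63882959016" agree on "63" (2 characters) before diverging; nothing deeper is shared.
Longest shared-prefix length: 2

2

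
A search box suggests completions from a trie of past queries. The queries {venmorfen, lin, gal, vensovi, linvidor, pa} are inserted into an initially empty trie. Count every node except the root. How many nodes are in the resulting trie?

26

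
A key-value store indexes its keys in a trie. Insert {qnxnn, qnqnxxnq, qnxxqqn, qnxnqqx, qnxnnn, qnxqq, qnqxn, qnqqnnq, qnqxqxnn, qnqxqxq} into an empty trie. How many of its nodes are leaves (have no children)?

A leaf is a node with no children — equivalently, the end of a word that is not a proper prefix of any other stored word.
Those words: "qnqnxxnq", "qnqqnnq", "qnqxn", "qnqxqxnn", "qnqxqxq", "qnxnnn", "qnxnqqx", "qnxqq", "qnxxqqn"
Leaf count: 9

9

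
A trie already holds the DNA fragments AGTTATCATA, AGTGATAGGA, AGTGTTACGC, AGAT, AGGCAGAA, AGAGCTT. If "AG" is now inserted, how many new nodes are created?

"AG" is already a full path in the trie; only an end-marker is added.
No new nodes are needed: 0.

0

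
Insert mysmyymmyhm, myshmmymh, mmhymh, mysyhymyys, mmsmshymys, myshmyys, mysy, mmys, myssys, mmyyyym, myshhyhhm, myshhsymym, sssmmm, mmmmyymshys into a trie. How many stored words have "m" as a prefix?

13

Walk to "m"; the words in its subtree are exactly those with that prefix.
Words under "m": mmhymh, mmmmyymshys, mmsmshymys, mmys, mmyyyym, myshhsymym, myshhyhhm, myshmmymh, myshmyys, mysmyymmyhm, myssys, mysy, mysyhymyys
Count: 13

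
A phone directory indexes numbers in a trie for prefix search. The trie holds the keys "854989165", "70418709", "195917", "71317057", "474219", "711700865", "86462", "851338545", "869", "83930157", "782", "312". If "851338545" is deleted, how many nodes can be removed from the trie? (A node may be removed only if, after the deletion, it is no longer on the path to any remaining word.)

7

Walk "851338545" from the leaf back toward the root, removing each node that no remaining word uses.
The suffix "1338545" (7 nodes) is used only by "851338545"; the node for "85" still has the child "4", so pruning stops there.
Nodes removed: 7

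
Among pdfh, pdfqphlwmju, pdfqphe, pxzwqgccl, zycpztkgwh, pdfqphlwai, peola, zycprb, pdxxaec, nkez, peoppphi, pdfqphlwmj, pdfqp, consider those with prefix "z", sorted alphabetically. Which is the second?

zycpztkgwh

Filter for "z…" and sort: "zycprb", "zycpztkgwh"
The 2nd is zycpztkgwh.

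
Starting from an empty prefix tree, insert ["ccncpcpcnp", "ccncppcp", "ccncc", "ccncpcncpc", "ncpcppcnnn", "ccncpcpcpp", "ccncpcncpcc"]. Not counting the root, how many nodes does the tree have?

31

For each word, the new-node count is its length minus the longest prefix already in the trie:
  "ccncpcpcnp" → 10 new (c, c, n, c, p, c, p, c, n, p)
  "ccncppcp" → prefix "ccncp" already present; 3 new (p, c, p)
  "ccncc" → prefix "ccnc" already present; 1 new (c)
  "ccncpcncpc" → prefix "ccncpc" already present; 4 new (n, c, p, c)
  "ncpcppcnnn" → 10 new (n, c, p, c, p, p, c, n, n, n)
  "ccncpcpcpp" → prefix "ccncpcpc" already present; 2 new (p, p)
  "ccncpcncpcc" → prefix "ccncpcncpc" already present; 1 new (c)
Total nodes = 10 + 3 + 1 + 4 + 10 + 2 + 1 = 31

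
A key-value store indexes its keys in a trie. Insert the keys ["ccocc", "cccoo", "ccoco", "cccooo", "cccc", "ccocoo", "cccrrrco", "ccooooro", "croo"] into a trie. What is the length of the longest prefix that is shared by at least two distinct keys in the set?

5

The deepest shared node is where two words last agree before diverging.
"cccoo" and "cccooo" agree on "cccoo" (5 characters) before diverging; nothing deeper is shared.
Longest shared-prefix length: 5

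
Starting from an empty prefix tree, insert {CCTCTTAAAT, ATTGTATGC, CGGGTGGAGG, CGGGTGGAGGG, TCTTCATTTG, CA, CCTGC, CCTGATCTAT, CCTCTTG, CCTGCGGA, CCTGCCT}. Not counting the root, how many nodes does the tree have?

54

Trace insertions, counting only characters that open a new branch:
  "CCTCTTAAAT" → 10 new (C, C, T, C, T, T, A, A, A, T)
  "ATTGTATGC" → 9 new (A, T, T, G, T, A, T, G, C)
  "CGGGTGGAGG" → prefix "C" already present; 9 new (G, G, G, T, G, G, A, G, G)
  "CGGGTGGAGGG" → prefix "CGGGTGGAGG" already present; 1 new (G)
  "TCTTCATTTG" → 10 new (T, C, T, T, C, A, T, T, T, G)
  "CA" → prefix "C" already present; 1 new (A)
  "CCTGC" → prefix "CCT" already present; 2 new (G, C)
  "CCTGATCTAT" → prefix "CCTG" already present; 6 new (A, T, C, T, A, T)
  "CCTCTTG" → prefix "CCTCTT" already present; 1 new (G)
  "CCTGCGGA" → prefix "CCTGC" already present; 3 new (G, G, A)
  "CCTGCCT" → prefix "CCTGC" already present; 2 new (C, T)
Total nodes = 10 + 9 + 9 + 1 + 10 + 1 + 2 + 6 + 1 + 3 + 2 = 54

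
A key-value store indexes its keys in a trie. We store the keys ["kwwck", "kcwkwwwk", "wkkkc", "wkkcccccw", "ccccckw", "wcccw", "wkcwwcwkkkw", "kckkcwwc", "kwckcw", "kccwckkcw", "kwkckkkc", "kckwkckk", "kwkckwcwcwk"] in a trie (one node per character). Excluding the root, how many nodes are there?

For each word, the new-node count is its length minus the longest prefix already in the trie:
  "kwwck" → 5 new (k, w, w, c, k)
  "kcwkwwwk" → prefix "k" already present; 7 new (c, w, k, w, w, w, k)
  "wkkkc" → 5 new (w, k, k, k, c)
  "wkkcccccw" → prefix "wkk" already present; 6 new (c, c, c, c, c, w)
  "ccccckw" → 7 new (c, c, c, c, c, k, w)
  "wcccw" → prefix "w" already present; 4 new (c, c, c, w)
  "wkcwwcwkkkw" → prefix "wk" already present; 9 new (c, w, w, c, w, k, k, k, w)
  "kckkcwwc" → prefix "kc" already present; 6 new (k, k, c, w, w, c)
  "kwckcw" → prefix "kw" already present; 4 new (c, k, c, w)
  "kccwckkcw" → prefix "kc" already present; 7 new (c, w, c, k, k, c, w)
  "kwkckkkc" → prefix "kw" already present; 6 new (k, c, k, k, k, c)
  "kckwkckk" → prefix "kck" already present; 5 new (w, k, c, k, k)
  "kwkckwcwcwk" → prefix "kwkck" already present; 6 new (w, c, w, c, w, k)
Total nodes = 5 + 7 + 5 + 6 + 7 + 4 + 9 + 6 + 4 + 7 + 6 + 5 + 6 = 77

77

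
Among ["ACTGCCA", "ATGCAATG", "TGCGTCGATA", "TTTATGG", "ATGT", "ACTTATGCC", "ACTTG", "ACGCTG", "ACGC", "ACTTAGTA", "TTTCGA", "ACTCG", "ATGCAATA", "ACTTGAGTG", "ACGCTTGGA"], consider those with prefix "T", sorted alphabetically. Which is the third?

TTTCGA

DFS of the "T" subtree visits, in order: "TGCGTCGATA", "TTTATGG", "TTTCGA"
The 3rd is TTTCGA.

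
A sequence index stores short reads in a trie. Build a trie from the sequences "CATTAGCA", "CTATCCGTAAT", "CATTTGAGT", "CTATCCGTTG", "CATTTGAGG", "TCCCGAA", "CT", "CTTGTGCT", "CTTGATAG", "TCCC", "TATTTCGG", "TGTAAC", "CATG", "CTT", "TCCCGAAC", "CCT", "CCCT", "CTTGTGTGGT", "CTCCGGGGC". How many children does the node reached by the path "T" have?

3

The children of the "T" node are the distinct next characters among strings starting with "T".
Characters that immediately follow "T" among the stored strings: {A, C, G}.
That node has 3 child edges.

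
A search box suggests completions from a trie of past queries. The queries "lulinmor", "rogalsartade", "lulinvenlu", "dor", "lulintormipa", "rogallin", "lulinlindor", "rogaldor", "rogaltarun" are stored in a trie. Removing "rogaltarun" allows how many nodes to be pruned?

5

Walk "rogaltarun" from the leaf back toward the root, removing each node that no remaining word uses.
The suffix "tarun" (5 nodes) is used only by "rogaltarun"; the node for "rogal" still has the child "s", so pruning stops there.
Nodes removed: 5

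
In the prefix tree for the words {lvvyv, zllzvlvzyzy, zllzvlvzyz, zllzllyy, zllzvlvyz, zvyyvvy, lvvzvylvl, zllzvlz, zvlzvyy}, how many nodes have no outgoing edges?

8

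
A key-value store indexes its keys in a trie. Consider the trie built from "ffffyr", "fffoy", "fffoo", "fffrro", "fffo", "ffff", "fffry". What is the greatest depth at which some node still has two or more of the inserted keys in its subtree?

4

Look for the deepest trie node that still has at least two words in its subtree.
"ffff" and "ffffyr" agree on "ffff" (4 characters) before diverging; nothing deeper is shared.
Longest shared-prefix length: 4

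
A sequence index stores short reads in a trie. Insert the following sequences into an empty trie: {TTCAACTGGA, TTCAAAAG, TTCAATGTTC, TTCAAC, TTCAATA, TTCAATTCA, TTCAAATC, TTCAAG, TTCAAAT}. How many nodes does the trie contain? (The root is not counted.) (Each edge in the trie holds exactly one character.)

25

Count nodes per top-level branch (shared prefixes stored once):
  'T'-branch (TTCAAAAG, TTCAAAT, TTCAAATC, TTCAAC, TTCAACTGGA, TTCAAG, TTCAATA, TTCAATGTTC, TTCAATTCA): 25 nodes
Sum: 25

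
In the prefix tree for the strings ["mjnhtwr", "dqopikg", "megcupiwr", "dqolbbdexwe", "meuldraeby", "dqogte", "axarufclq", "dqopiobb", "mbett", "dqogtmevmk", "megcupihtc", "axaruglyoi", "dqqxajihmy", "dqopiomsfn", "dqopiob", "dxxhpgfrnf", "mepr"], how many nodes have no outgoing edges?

16

Leaves are exactly the stored words that no other stored word extends.
Those words: "axarufclq", "axaruglyoi", "dqogte", "dqogtmevmk", "dqolbbdexwe", "dqopikg", "dqopiobb", "dqopiomsfn", "dqqxajihmy", "dxxhpgfrnf", "mbett", "megcupihtc", "megcupiwr", "mepr", "meuldraeby", "mjnhtwr"
Leaf count: 16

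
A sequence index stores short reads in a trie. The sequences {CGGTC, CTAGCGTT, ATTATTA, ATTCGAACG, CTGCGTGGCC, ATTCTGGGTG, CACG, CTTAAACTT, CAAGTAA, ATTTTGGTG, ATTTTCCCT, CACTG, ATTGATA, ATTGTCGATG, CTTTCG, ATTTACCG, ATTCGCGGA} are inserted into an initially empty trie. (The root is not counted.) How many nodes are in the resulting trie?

87

Trace insertions, counting only characters that open a new branch:
  "CGGTC" → 5 new (C, G, G, T, C)
  "CTAGCGTT" → prefix "C" already present; 7 new (T, A, G, C, G, T, T)
  "ATTATTA" → 7 new (A, T, T, A, T, T, A)
  "ATTCGAACG" → prefix "ATT" already present; 6 new (C, G, A, A, C, G)
  "CTGCGTGGCC" → prefix "CT" already present; 8 new (G, C, G, T, G, G, C, C)
  "ATTCTGGGTG" → prefix "ATTC" already present; 6 new (T, G, G, G, T, G)
  "CACG" → prefix "C" already present; 3 new (A, C, G)
  "CTTAAACTT" → prefix "CT" already present; 7 new (T, A, A, A, C, T, T)
  "CAAGTAA" → prefix "CA" already present; 5 new (A, G, T, A, A)
  "ATTTTGGTG" → prefix "ATT" already present; 6 new (T, T, G, G, T, G)
  "ATTTTCCCT" → prefix "ATTTT" already present; 4 new (C, C, C, T)
  "CACTG" → prefix "CAC" already present; 2 new (T, G)
  "ATTGATA" → prefix "ATT" already present; 4 new (G, A, T, A)
  "ATTGTCGATG" → prefix "ATTG" already present; 6 new (T, C, G, A, T, G)
  "CTTTCG" → prefix "CTT" already present; 3 new (T, C, G)
  "ATTTACCG" → prefix "ATTT" already present; 4 new (A, C, C, G)
  "ATTCGCGGA" → prefix "ATTCG" already present; 4 new (C, G, G, A)
Total nodes = 5 + 7 + 7 + 6 + 8 + 6 + 3 + 7 + 5 + 6 + 4 + 2 + 4 + 6 + 3 + 4 + 4 = 87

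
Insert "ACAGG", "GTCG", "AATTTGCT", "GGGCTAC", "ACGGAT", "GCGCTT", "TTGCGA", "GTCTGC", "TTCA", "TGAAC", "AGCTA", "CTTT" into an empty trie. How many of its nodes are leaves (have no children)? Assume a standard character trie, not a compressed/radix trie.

A leaf is a node with no children — equivalently, the end of a word that is not a proper prefix of any other stored word.
Those words: "AATTTGCT", "ACAGG", "ACGGAT", "AGCTA", "CTTT", "GCGCTT", "GGGCTAC", "GTCG", "GTCTGC", "TGAAC", "TTCA", "TTGCGA"
Leaf count: 12

12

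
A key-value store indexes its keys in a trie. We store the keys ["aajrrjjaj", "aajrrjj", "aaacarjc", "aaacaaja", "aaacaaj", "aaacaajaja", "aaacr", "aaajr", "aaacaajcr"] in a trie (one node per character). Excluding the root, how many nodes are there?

25

For each word, the new-node count is its length minus the longest prefix already in the trie:
  "aajrrjjaj" → 9 new (a, a, j, r, r, j, j, a, j)
  "aajrrjj" → prefix "aajrrjj" already present; 0 new (none)
  "aaacarjc" → prefix "aa" already present; 6 new (a, c, a, r, j, c)
  "aaacaaja" → prefix "aaaca" already present; 3 new (a, j, a)
  "aaacaaj" → prefix "aaacaaj" already present; 0 new (none)
  "aaacaajaja" → prefix "aaacaaja" already present; 2 new (j, a)
  "aaacr" → prefix "aaac" already present; 1 new (r)
  "aaajr" → prefix "aaa" already present; 2 new (j, r)
  "aaacaajcr" → prefix "aaacaaj" already present; 2 new (c, r)
Total nodes = 9 + 0 + 6 + 3 + 0 + 2 + 1 + 2 + 2 = 25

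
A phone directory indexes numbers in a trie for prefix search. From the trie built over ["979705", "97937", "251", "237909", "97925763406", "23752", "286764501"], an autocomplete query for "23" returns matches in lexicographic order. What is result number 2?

Filter for "23…" and sort: "23752", "237909"
Position 2: 237909

237909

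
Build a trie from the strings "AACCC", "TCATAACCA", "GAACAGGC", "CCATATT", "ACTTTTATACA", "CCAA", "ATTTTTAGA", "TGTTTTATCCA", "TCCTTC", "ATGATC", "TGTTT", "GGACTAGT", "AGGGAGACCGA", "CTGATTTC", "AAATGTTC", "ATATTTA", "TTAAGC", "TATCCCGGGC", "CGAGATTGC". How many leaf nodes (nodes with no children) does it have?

18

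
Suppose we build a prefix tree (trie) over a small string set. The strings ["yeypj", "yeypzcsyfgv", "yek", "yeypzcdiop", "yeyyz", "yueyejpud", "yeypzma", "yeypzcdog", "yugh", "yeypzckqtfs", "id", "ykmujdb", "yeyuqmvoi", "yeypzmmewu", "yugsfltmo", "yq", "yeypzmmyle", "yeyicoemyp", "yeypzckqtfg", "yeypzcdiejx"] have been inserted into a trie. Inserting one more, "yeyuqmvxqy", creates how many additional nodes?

3

Walking "yeyuqmvxqy" from the root, the first 7 characters ("yeyuqmv") follow existing edges; "x" is the first miss.
New nodes needed: |"yeyuqmvxqy"| − 7 = 10 − 7 = 3.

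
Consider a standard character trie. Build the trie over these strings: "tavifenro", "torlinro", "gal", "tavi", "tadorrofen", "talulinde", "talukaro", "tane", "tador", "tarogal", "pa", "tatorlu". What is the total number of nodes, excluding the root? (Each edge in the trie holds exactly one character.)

For each word, the new-node count is its length minus the longest prefix already in the trie:
  "tavifenro" → 9 new (t, a, v, i, f, e, n, r, o)
  "torlinro" → prefix "t" already present; 7 new (o, r, l, i, n, r, o)
  "gal" → 3 new (g, a, l)
  "tavi" → prefix "tavi" already present; 0 new (none)
  "tadorrofen" → prefix "ta" already present; 8 new (d, o, r, r, o, f, e, n)
  "talulinde" → prefix "ta" already present; 7 new (l, u, l, i, n, d, e)
  "talukaro" → prefix "talu" already present; 4 new (k, a, r, o)
  "tane" → prefix "ta" already present; 2 new (n, e)
  "tador" → prefix "tador" already present; 0 new (none)
  "tarogal" → prefix "ta" already present; 5 new (r, o, g, a, l)
  "pa" → 2 new (p, a)
  "tatorlu" → prefix "ta" already present; 5 new (t, o, r, l, u)
Total nodes = 9 + 7 + 3 + 0 + 8 + 7 + 4 + 2 + 0 + 5 + 2 + 5 = 52

52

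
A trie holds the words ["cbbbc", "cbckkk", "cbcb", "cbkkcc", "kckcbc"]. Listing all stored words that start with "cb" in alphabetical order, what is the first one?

cbbbc

DFS of the "cb" subtree visits, in order: "cbbbc", "cbcb", "cbckkk", "cbkkcc"
The 1st is cbbbc.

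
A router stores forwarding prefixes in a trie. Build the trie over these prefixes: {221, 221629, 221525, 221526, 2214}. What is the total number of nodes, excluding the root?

Trie structure (* marks end of a word):
(root)
└─ 2
   └─ 2
      └─ 1 *
         ├─ 4 *
         ├─ 5
         │  └─ 2
         │     ├─ 5 *
         │     └─ 6 *
         └─ 6
            └─ 2
               └─ 9 *
Counting every labelled node above: 11.

11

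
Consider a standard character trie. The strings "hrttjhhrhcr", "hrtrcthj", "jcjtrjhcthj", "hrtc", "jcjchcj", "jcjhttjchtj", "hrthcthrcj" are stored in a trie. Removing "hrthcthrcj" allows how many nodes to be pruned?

7

Walk "hrthcthrcj" from the leaf back toward the root, removing each node that no remaining word uses.
The suffix "hcthrcj" (7 nodes) is used only by "hrthcthrcj"; the node for "hrt" still has the child "t", so pruning stops there.
Nodes removed: 7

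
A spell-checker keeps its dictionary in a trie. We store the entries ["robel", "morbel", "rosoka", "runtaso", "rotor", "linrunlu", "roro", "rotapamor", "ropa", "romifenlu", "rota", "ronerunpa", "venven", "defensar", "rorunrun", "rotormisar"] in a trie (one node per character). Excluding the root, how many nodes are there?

80

Count nodes per top-level branch (shared prefixes stored once):
  'd'-branch (defensar): 8 nodes
  'l'-branch (linrunlu): 8 nodes
  'm'-branch (morbel): 6 nodes
  'r'-branch (robel, romifenlu, ronerunpa, ropa, roro, rorunrun, rosoka, rota, rotapamor, rotor, rotormisar, runtaso): 52 nodes
  'v'-branch (venven): 6 nodes
Sum: 80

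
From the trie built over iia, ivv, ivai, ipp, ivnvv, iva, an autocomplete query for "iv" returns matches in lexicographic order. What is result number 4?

Words with prefix "iv", in lexicographic order: "iva", "ivai", "ivnvv", "ivv"
The 4th is ivv.

ivv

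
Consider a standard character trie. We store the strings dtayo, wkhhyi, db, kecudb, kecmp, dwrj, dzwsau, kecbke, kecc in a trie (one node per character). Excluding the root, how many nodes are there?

32

Trie structure (* marks end of a word):
(root)
├─ d
│  ├─ b *
│  ├─ t
│  │  └─ a
│  │     └─ y
│  │        └─ o *
│  ├─ w
│  │  └─ r
│  │     └─ j *
│  └─ z
│     └─ w
│        └─ s
│           └─ a
│              └─ u *
├─ k
│  └─ e
│     └─ c
│        ├─ b
│        │  └─ k
│        │     └─ e *
│        ├─ c *
│        ├─ m
│        │  └─ p *
│        └─ u
│           └─ d
│              └─ b *
└─ w
   └─ k
      └─ h
         └─ h
            └─ y
               └─ i *
Counting every labelled node above: 32.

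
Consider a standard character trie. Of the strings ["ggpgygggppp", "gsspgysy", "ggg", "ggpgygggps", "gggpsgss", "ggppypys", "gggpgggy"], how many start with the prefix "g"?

7

Filter for entries beginning with "g":
Matches: "ggg", "gggpgggy", "gggpsgss", "ggpgygggppp", "ggpgygggps", "ggppypys", "gsspgysy"
Count: 7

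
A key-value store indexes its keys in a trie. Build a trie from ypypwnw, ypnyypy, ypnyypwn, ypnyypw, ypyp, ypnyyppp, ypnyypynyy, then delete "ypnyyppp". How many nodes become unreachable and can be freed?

A node on "ypnyyppp"'s path can go only if nothing else ends at it or branches off below it.
The suffix "pp" (2 nodes) is used only by "ypnyyppp"; the node for "ypnyyp" still has the child "y", so pruning stops there.
Nodes removed: 2

2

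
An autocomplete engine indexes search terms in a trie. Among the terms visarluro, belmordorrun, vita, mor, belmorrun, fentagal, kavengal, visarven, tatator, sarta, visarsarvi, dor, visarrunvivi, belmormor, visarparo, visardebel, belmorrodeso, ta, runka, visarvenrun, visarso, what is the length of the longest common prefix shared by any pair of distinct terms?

The deepest shared node is where two words last agree before diverging.
"visarven" and "visarvenrun" agree on "visarven" (8 characters) before diverging; nothing deeper is shared.
Longest shared-prefix length: 8

8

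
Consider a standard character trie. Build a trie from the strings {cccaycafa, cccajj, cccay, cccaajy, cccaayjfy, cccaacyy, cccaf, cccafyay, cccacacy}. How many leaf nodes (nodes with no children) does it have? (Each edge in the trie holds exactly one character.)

7

Leaves are exactly the stored words that no other stored word extends.
Those words: "cccaacyy", "cccaajy", "cccaayjfy", "cccacacy", "cccafyay", "cccajj", "cccaycafa"
Leaf count: 7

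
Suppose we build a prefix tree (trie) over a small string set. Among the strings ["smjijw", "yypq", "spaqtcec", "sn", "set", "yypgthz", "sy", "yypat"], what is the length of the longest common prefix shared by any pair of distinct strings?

Look for the deepest trie node that still has at least two words in its subtree.
e.g. "yypat" and "yypgthz" share the prefix "yyp" of length 3; no pair shares a longer one.
Longest shared-prefix length: 3

3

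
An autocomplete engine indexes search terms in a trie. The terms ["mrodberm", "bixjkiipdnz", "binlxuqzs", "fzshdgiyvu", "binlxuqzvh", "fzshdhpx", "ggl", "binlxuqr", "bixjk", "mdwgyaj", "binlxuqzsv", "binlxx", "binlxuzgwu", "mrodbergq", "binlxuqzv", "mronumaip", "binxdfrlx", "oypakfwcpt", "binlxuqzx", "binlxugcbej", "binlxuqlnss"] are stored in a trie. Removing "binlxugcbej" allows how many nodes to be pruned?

5

After clearing the end-marker at "binlxugcbej", prune upward until reaching a node still needed by another word.
The suffix "gcbej" (5 nodes) is used only by "binlxugcbej"; the node for "binlxu" still has the child "q", so pruning stops there.
Nodes removed: 5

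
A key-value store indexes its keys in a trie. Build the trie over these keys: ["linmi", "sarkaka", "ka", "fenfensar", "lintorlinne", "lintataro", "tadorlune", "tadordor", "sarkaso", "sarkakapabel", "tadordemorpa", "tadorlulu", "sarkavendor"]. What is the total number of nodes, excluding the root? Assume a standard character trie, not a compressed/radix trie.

69

For each word, the new-node count is its length minus the longest prefix already in the trie:
  "linmi" → 5 new (l, i, n, m, i)
  "sarkaka" → 7 new (s, a, r, k, a, k, a)
  "ka" → 2 new (k, a)
  "fenfensar" → 9 new (f, e, n, f, e, n, s, a, r)
  "lintorlinne" → prefix "lin" already present; 8 new (t, o, r, l, i, n, n, e)
  "lintataro" → prefix "lint" already present; 5 new (a, t, a, r, o)
  "tadorlune" → 9 new (t, a, d, o, r, l, u, n, e)
  "tadordor" → prefix "tador" already present; 3 new (d, o, r)
  "sarkaso" → prefix "sarka" already present; 2 new (s, o)
  "sarkakapabel" → prefix "sarkaka" already present; 5 new (p, a, b, e, l)
  "tadordemorpa" → prefix "tadord" already present; 6 new (e, m, o, r, p, a)
  "tadorlulu" → prefix "tadorlu" already present; 2 new (l, u)
  "sarkavendor" → prefix "sarka" already present; 6 new (v, e, n, d, o, r)
Total nodes = 5 + 7 + 2 + 9 + 8 + 5 + 9 + 3 + 2 + 5 + 6 + 2 + 6 = 69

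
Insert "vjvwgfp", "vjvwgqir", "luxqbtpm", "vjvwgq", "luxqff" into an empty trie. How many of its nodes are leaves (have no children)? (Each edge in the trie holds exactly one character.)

A leaf is a node with no children — equivalently, the end of a word that is not a proper prefix of any other stored word.
Those words: "luxqbtpm", "luxqff", "vjvwgfp", "vjvwgqir"
Leaf count: 4

4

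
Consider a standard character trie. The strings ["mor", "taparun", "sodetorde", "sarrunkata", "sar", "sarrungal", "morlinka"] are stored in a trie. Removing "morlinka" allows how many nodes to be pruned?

A node on "morlinka"'s path can go only if nothing else ends at it or branches off below it.
The suffix "linka" (5 nodes) is used only by "morlinka"; "mor" is itself a stored word, so pruning stops there.
Nodes removed: 5

5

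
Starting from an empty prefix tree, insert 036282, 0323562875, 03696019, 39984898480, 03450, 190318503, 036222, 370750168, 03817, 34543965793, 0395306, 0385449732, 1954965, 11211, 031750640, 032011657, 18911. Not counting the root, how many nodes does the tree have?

Count nodes per top-level branch (shared prefixes stored once):
  '0'-branch (031750640, 032011657, 0323562875, 03450, 036222, 036282, 03696019, 03817, 0385449732, 0395306): 52 nodes
  '1'-branch (11211, 18911, 190318503, 1954965): 22 nodes
  '3'-branch (34543965793, 370750168, 39984898480): 29 nodes
Sum: 103

103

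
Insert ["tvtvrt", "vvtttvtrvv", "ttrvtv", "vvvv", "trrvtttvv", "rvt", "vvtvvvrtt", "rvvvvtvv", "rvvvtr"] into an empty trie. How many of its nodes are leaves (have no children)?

9

Leaves are exactly the stored words that no other stored word extends.
Those words: "rvt", "rvvvtr", "rvvvvtvv", "trrvtttvv", "ttrvtv", "tvtvrt", "vvtttvtrvv", "vvtvvvrtt", "vvvv"
Leaf count: 9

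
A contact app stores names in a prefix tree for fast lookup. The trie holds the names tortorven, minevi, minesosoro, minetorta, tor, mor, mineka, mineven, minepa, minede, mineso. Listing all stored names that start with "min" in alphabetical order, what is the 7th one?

mineven

DFS of the "min" subtree visits, in order: "minede", "mineka", "minepa", "mineso", "minesosoro", "minetorta", "mineven", "minevi"
Position 7: mineven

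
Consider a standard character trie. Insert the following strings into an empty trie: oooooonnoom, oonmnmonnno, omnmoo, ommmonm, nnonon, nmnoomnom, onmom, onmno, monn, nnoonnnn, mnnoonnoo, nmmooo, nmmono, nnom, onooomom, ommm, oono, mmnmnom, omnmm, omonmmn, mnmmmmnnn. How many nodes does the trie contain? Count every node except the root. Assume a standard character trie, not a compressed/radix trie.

100

For each word, the new-node count is its length minus the longest prefix already in the trie:
  "oooooonnoom" → 11 new (o, o, o, o, o, o, n, n, o, o, m)
  "oonmnmonnno" → prefix "oo" already present; 9 new (n, m, n, m, o, n, n, n, o)
  "omnmoo" → prefix "o" already present; 5 new (m, n, m, o, o)
  "ommmonm" → prefix "om" already present; 5 new (m, m, o, n, m)
  "nnonon" → 6 new (n, n, o, n, o, n)
  "nmnoomnom" → prefix "n" already present; 8 new (m, n, o, o, m, n, o, m)
  "onmom" → prefix "o" already present; 4 new (n, m, o, m)
  "onmno" → prefix "onm" already present; 2 new (n, o)
  "monn" → 4 new (m, o, n, n)
  "nnoonnnn" → prefix "nno" already present; 5 new (o, n, n, n, n)
  "mnnoonnoo" → prefix "m" already present; 8 new (n, n, o, o, n, n, o, o)
  "nmmooo" → prefix "nm" already present; 4 new (m, o, o, o)
  "nmmono" → prefix "nmmo" already present; 2 new (n, o)
  "nnom" → prefix "nno" already present; 1 new (m)
  "onooomom" → prefix "on" already present; 6 new (o, o, o, m, o, m)
  "ommm" → prefix "ommm" already present; 0 new (none)
  "oono" → prefix "oon" already present; 1 new (o)
  "mmnmnom" → prefix "m" already present; 6 new (m, n, m, n, o, m)
  "omnmm" → prefix "omnm" already present; 1 new (m)
  "omonmmn" → prefix "om" already present; 5 new (o, n, m, m, n)
  "mnmmmmnnn" → prefix "mn" already present; 7 new (m, m, m, m, n, n, n)
Total nodes = 11 + 9 + 5 + 5 + 6 + 8 + 4 + 2 + 4 + 5 + 8 + 4 + 2 + 1 + 6 + 0 + 1 + 6 + 1 + 5 + 7 = 100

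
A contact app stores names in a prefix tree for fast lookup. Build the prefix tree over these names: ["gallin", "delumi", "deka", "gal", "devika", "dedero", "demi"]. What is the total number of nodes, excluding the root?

24

Count nodes per top-level branch (shared prefixes stored once):
  'd'-branch (dedero, deka, delumi, demi, devika): 18 nodes
  'g'-branch (gal, gallin): 6 nodes
Sum: 24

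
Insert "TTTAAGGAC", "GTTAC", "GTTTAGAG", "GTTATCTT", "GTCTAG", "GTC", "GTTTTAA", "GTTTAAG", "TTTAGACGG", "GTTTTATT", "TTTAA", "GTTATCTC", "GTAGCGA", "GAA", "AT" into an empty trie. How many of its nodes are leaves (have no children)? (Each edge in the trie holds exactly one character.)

13

Leaves are exactly the stored words that no other stored word extends.
Those words: "AT", "GAA", "GTAGCGA", "GTCTAG", "GTTAC", "GTTATCTC", "GTTATCTT", "GTTTAAG", "GTTTAGAG", "GTTTTAA", "GTTTTATT", "TTTAAGGAC", "TTTAGACGG"
Leaf count: 13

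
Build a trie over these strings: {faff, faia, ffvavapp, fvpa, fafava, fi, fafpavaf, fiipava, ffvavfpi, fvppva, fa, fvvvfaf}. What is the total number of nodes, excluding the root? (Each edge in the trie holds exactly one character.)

41

Trace insertions, counting only characters that open a new branch:
  "faff" → 4 new (f, a, f, f)
  "faia" → prefix "fa" already present; 2 new (i, a)
  "ffvavapp" → prefix "f" already present; 7 new (f, v, a, v, a, p, p)
  "fvpa" → prefix "f" already present; 3 new (v, p, a)
  "fafava" → prefix "faf" already present; 3 new (a, v, a)
  "fi" → prefix "f" already present; 1 new (i)
  "fafpavaf" → prefix "faf" already present; 5 new (p, a, v, a, f)
  "fiipava" → prefix "fi" already present; 5 new (i, p, a, v, a)
  "ffvavfpi" → prefix "ffvav" already present; 3 new (f, p, i)
  "fvppva" → prefix "fvp" already present; 3 new (p, v, a)
  "fa" → prefix "fa" already present; 0 new (none)
  "fvvvfaf" → prefix "fv" already present; 5 new (v, v, f, a, f)
Total nodes = 4 + 2 + 7 + 3 + 3 + 1 + 5 + 5 + 3 + 3 + 0 + 5 = 41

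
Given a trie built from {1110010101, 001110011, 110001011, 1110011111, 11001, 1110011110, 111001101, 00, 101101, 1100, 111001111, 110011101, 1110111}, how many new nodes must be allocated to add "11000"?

0

"11000" is already a full path in the trie; only an end-marker is added.
No new nodes are needed: 0.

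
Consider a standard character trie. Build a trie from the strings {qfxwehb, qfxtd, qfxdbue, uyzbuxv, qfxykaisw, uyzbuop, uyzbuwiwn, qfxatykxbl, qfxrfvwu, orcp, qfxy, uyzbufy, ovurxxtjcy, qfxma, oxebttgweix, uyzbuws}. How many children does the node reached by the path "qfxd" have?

Follow the path "qfxd" to its node, then look at its outgoing edges.
Distinct next characters after "qfxd": b.
That node has 1 child edge.

1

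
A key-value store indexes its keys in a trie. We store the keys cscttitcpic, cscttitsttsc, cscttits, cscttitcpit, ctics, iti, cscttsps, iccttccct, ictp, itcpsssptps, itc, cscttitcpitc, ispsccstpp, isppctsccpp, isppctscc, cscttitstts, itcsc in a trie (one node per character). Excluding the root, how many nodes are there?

Trace insertions, counting only characters that open a new branch:
  "cscttitcpic" → 11 new (c, s, c, t, t, i, t, c, p, i, c)
  "cscttitsttsc" → prefix "cscttit" already present; 5 new (s, t, t, s, c)
  "cscttits" → prefix "cscttits" already present; 0 new (none)
  "cscttitcpit" → prefix "cscttitcpi" already present; 1 new (t)
  "ctics" → prefix "c" already present; 4 new (t, i, c, s)
  "iti" → 3 new (i, t, i)
  "cscttsps" → prefix "csctt" already present; 3 new (s, p, s)
  "iccttccct" → prefix "i" already present; 8 new (c, c, t, t, c, c, c, t)
  "ictp" → prefix "ic" already present; 2 new (t, p)
  "itcpsssptps" → prefix "it" already present; 9 new (c, p, s, s, s, p, t, p, s)
  "itc" → prefix "itc" already present; 0 new (none)
  "cscttitcpitc" → prefix "cscttitcpit" already present; 1 new (c)
  "ispsccstpp" → prefix "i" already present; 9 new (s, p, s, c, c, s, t, p, p)
  "isppctsccpp" → prefix "isp" already present; 8 new (p, c, t, s, c, c, p, p)
  "isppctscc" → prefix "isppctscc" already present; 0 new (none)
  "cscttitstts" → prefix "cscttitstts" already present; 0 new (none)
  "itcsc" → prefix "itc" already present; 2 new (s, c)
Total nodes = 11 + 5 + 0 + 1 + 4 + 3 + 3 + 8 + 2 + 9 + 0 + 1 + 9 + 8 + 0 + 0 + 2 = 66

66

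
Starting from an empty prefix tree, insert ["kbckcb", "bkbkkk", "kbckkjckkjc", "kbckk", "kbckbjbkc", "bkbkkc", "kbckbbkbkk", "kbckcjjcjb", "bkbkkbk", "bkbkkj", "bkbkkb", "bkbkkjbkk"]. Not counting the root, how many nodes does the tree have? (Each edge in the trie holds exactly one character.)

Count nodes per top-level branch (shared prefixes stored once):
  'b'-branch (bkbkkb, bkbkkbk, bkbkkc, bkbkkj, bkbkkjbkk, bkbkkk): 13 nodes
  'k'-branch (kbckbbkbkk, kbckbjbkc, kbckcb, kbckcjjcjb, kbckk, kbckkjckkjc): 28 nodes
Sum: 41

41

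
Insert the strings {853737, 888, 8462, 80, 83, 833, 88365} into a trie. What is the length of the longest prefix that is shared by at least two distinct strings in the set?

Look for the deepest trie node that still has at least two words in its subtree.
"83" and "833" agree on "83" (2 characters) before diverging; nothing deeper is shared.
Longest shared-prefix length: 2

2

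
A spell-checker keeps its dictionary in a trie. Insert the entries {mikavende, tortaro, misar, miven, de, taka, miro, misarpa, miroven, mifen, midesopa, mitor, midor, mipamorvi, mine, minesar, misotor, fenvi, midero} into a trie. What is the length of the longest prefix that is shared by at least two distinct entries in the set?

Look for the deepest trie node that still has at least two words in its subtree.
e.g. "misar" and "misarpa" share the prefix "misar" of length 5; no pair shares a longer one.
Longest shared-prefix length: 5

5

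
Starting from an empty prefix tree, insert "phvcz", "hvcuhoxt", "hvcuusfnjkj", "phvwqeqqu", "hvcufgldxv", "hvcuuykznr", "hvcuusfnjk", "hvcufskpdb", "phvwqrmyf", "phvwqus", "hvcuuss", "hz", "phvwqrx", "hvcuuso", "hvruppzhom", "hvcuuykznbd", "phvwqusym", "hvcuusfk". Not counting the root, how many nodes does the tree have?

Trace insertions, counting only characters that open a new branch:
  "phvcz" → 5 new (p, h, v, c, z)
  "hvcuhoxt" → 8 new (h, v, c, u, h, o, x, t)
  "hvcuusfnjkj" → prefix "hvcu" already present; 7 new (u, s, f, n, j, k, j)
  "phvwqeqqu" → prefix "phv" already present; 6 new (w, q, e, q, q, u)
  "hvcufgldxv" → prefix "hvcu" already present; 6 new (f, g, l, d, x, v)
  "hvcuuykznr" → prefix "hvcuu" already present; 5 new (y, k, z, n, r)
  "hvcuusfnjk" → prefix "hvcuusfnjk" already present; 0 new (none)
  "hvcufskpdb" → prefix "hvcuf" already present; 5 new (s, k, p, d, b)
  "phvwqrmyf" → prefix "phvwq" already present; 4 new (r, m, y, f)
  "phvwqus" → prefix "phvwq" already present; 2 new (u, s)
  "hvcuuss" → prefix "hvcuus" already present; 1 new (s)
  "hz" → prefix "h" already present; 1 new (z)
  "phvwqrx" → prefix "phvwqr" already present; 1 new (x)
  "hvcuuso" → prefix "hvcuus" already present; 1 new (o)
  "hvruppzhom" → prefix "hv" already present; 8 new (r, u, p, p, z, h, o, m)
  "hvcuuykznbd" → prefix "hvcuuykzn" already present; 2 new (b, d)
  "phvwqusym" → prefix "phvwqus" already present; 2 new (y, m)
  "hvcuusfk" → prefix "hvcuusf" already present; 1 new (k)
Total nodes = 5 + 8 + 7 + 6 + 6 + 5 + 0 + 5 + 4 + 2 + 1 + 1 + 1 + 1 + 8 + 2 + 2 + 1 = 65

65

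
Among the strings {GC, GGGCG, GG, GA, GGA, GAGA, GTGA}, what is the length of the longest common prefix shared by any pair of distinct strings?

Equivalently: take the maximum, over all pairs, of their longest common prefix length.
"GA" and "GAGA" agree on "GA" (2 characters) before diverging; nothing deeper is shared.
Longest shared-prefix length: 2

2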